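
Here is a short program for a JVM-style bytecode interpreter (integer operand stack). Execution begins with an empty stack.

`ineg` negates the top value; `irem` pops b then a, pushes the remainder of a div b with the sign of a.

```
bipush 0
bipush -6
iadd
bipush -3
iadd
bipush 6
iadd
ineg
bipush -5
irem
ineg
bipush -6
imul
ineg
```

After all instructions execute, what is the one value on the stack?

bipush 0  : [0]
bipush -6 : [0, -6]
iadd      : [-6]
bipush -3 : [-6, -3]
iadd      : [-9]
bipush 6  : [-9, 6]
iadd      : [-3]
ineg      : [3]
bipush -5 : [3, -5]
irem      : [3]
ineg      : [-3]
bipush -6 : [-3, -6]
imul      : [18]
ineg      : [-18]

-18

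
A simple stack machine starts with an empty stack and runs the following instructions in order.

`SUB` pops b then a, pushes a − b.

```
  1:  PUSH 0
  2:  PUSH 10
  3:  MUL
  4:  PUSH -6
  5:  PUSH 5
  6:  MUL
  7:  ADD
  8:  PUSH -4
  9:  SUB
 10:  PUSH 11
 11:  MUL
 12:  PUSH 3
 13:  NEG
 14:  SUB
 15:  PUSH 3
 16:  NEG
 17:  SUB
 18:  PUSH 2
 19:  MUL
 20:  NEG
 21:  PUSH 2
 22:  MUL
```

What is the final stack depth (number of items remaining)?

PUSH 0   0
PUSH 10  0 10
MUL      0
PUSH -6  0 -6
PUSH 5   0 -6 5
MUL      0 -30
ADD      -30
PUSH -4  -30 -4
SUB      -26
PUSH 11  -26 11
MUL      -286
PUSH 3   -286 3
NEG      -286 -3
SUB      -283
PUSH 3   -283 3
NEG      -283 -3
SUB      -280
PUSH 2   -280 2
MUL      -560
NEG      560
PUSH 2   560 2
MUL      1120

1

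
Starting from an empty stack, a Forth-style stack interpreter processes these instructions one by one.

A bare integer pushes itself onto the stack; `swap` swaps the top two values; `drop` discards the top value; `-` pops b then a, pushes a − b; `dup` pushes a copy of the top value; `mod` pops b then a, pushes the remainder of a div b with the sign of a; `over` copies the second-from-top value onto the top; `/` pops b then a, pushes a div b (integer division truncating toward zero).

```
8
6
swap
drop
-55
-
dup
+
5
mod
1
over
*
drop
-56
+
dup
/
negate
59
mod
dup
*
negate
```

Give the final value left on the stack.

8      : 8
6      : 8 6
swap   : 6 8
drop   : 6
-55    : 6 -55
-      : 61
dup    : 61 61
+      : 122
5      : 122 5
mod    : 2
1      : 2 1
over   : 2 1 2
*      : 2 2
drop   : 2
-56    : 2 -56
+      : -54
dup    : -54 -54
/      : 1
negate : -1
59     : -1 59
mod    : -1
dup    : -1 -1
*      : 1
negate : -1

-1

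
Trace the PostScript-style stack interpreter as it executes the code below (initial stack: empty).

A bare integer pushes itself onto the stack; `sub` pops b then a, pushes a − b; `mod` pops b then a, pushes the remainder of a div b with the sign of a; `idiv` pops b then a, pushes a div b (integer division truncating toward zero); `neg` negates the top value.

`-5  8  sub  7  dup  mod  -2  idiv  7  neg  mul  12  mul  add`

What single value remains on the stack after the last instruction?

-13

-5    [-5]
8     [-5, 8]
sub   [-13]
7     [-13, 7]
dup   [-13, 7, 7]
mod   [-13, 0]
-2    [-13, 0, -2]
idiv  [-13, 0]
7     [-13, 0, 7]
neg   [-13, 0, -7]
mul   [-13, 0]
12    [-13, 0, 12]
mul   [-13, 0]
add   [-13]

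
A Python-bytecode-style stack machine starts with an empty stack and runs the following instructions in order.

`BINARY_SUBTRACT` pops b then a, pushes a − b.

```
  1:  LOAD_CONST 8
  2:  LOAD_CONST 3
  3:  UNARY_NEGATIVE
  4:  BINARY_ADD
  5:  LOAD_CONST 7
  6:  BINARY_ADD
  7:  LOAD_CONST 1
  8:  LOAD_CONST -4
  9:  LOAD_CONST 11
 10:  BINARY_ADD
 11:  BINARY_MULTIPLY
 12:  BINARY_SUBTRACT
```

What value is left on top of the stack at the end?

LOAD_CONST 8     8
LOAD_CONST 3     8 3
UNARY_NEGATIVE   8 -3
BINARY_ADD       5
LOAD_CONST 7     5 7
BINARY_ADD       12
LOAD_CONST 1     12 1
LOAD_CONST -4    12 1 -4
LOAD_CONST 11    12 1 -4 11
BINARY_ADD       12 1 7
BINARY_MULTIPLY  12 7
BINARY_SUBTRACT  5

5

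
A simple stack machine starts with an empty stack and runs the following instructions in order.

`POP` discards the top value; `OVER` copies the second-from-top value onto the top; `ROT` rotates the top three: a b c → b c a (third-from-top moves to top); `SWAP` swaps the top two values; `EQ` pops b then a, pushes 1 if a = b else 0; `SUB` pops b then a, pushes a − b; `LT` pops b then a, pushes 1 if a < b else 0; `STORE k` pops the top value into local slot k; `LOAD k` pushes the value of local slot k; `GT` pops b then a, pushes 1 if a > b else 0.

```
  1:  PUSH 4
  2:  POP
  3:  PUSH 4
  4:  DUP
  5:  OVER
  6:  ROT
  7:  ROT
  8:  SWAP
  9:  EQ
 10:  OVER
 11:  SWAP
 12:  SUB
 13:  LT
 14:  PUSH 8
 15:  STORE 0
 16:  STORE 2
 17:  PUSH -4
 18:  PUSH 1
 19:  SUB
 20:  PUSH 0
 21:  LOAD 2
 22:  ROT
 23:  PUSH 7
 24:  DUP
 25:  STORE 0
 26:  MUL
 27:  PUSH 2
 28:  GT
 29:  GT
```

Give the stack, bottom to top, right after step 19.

[-5]

PUSH 4  : 4
POP     : (empty)
PUSH 4  : 4
DUP     : 4 4
OVER    : 4 4 4
ROT     : 4 4 4
ROT     : 4 4 4
SWAP    : 4 4 4
EQ      : 4 1
OVER    : 4 1 4
SWAP    : 4 4 1
SUB     : 4 3
LT      : 0
PUSH 8  : 0 8
STORE 0 : 0
STORE 2 : (empty)
PUSH -4 : -4
PUSH 1  : -4 1
SUB     : -5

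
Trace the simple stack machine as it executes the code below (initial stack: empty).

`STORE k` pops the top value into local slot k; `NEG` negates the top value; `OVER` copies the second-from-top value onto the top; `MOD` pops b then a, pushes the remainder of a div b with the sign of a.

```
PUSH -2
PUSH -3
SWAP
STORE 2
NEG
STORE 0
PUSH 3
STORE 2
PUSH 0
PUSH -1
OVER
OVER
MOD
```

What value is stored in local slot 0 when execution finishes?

3

PUSH -2 -> [-2]
PUSH -3 -> [-2, -3]
SWAP    -> [-3, -2]
STORE 2 -> [-3]
NEG     -> [3]
STORE 0 -> []
PUSH 3  -> [3]
STORE 2 -> []
PUSH 0  -> [0]
PUSH -1 -> [0, -1]
OVER    -> [0, -1, 0]
OVER    -> [0, -1, 0, -1]
MOD     -> [0, -1, 0]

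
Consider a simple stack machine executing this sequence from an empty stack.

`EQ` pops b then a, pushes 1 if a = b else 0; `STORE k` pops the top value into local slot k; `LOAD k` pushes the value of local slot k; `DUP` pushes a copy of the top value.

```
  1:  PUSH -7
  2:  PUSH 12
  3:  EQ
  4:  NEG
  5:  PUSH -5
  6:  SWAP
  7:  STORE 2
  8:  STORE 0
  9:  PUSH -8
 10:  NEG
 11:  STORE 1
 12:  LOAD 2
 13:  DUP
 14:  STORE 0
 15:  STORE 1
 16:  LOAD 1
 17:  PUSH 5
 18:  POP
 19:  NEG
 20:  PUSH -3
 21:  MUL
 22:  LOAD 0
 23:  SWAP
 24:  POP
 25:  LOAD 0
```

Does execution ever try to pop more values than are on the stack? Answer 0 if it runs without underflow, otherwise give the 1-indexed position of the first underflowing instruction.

PUSH -7 : [-7]
PUSH 12 : [-7, 12]
EQ      : [0]
NEG     : [0]
PUSH -5 : [0, -5]
SWAP    : [-5, 0]
STORE 2 : [-5]
STORE 0 : []
PUSH -8 : [-8]
NEG     : [8]
STORE 1 : []
LOAD 2  : [0]
DUP     : [0, 0]
STORE 0 : [0]
STORE 1 : []
LOAD 1  : [0]
PUSH 5  : [0, 5]
POP     : [0]
NEG     : [0]
PUSH -3 : [0, -3]
MUL     : [0]
LOAD 0  : [0, 0]
SWAP    : [0, 0]
POP     : [0]
LOAD 0  : [0, 0]

0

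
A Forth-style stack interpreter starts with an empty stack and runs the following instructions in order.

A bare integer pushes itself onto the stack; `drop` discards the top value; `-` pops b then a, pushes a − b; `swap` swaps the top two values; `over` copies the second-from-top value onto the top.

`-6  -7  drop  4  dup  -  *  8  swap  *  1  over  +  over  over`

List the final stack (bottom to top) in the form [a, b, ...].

[0, 1, 0, 1]

-6   → -6
-7   → -6 -7
drop → -6
4    → -6 4
dup  → -6 4 4
-    → -6 0
*    → 0
8    → 0 8
swap → 8 0
*    → 0
1    → 0 1
over → 0 1 0
+    → 0 1
over → 0 1 0
over → 0 1 0 1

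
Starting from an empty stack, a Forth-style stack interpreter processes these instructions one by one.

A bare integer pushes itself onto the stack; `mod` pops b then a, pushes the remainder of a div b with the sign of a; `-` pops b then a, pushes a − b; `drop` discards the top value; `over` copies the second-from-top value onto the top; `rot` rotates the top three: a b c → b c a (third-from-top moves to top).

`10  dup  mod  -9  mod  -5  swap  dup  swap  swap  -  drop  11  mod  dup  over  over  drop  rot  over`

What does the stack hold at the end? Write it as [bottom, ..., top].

[-5, -5, -5, -5]

10   : 10
dup  : 10 10
mod  : 0
-9   : 0 -9
mod  : 0
-5   : 0 -5
swap : -5 0
dup  : -5 0 0
swap : -5 0 0
swap : -5 0 0
-    : -5 0
drop : -5
11   : -5 11
mod  : -5
dup  : -5 -5
over : -5 -5 -5
over : -5 -5 -5 -5
drop : -5 -5 -5
rot  : -5 -5 -5
over : -5 -5 -5 -5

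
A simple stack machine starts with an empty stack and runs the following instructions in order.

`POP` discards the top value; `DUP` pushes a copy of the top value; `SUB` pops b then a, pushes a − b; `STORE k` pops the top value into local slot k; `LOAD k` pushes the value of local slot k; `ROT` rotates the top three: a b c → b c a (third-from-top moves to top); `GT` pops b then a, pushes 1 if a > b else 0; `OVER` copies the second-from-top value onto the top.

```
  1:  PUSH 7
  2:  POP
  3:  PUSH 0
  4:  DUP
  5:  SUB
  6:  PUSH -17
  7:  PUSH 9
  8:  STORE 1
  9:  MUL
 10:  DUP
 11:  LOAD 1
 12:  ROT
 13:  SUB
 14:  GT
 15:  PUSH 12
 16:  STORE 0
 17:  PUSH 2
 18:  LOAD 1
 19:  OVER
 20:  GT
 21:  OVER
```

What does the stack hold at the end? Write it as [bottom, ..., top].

PUSH 7   : 7
POP      : (empty)
PUSH 0   : 0
DUP      : 0 0
SUB      : 0
PUSH -17 : 0 -17
PUSH 9   : 0 -17 9
STORE 1  : 0 -17
MUL      : 0
DUP      : 0 0
LOAD 1   : 0 0 9
ROT      : 0 9 0
SUB      : 0 9
GT       : 0
PUSH 12  : 0 12
STORE 0  : 0
PUSH 2   : 0 2
LOAD 1   : 0 2 9
OVER     : 0 2 9 2
GT       : 0 2 1
OVER     : 0 2 1 2

[0, 2, 1, 2]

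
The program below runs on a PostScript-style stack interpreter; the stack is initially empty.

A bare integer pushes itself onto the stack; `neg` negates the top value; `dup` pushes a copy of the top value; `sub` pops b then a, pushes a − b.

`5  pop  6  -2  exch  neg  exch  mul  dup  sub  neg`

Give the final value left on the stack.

0

5    → [5]
pop  → []
6    → [6]
-2   → [6, -2]
exch → [-2, 6]
neg  → [-2, -6]
exch → [-6, -2]
mul  → [12]
dup  → [12, 12]
sub  → [0]
neg  → [0]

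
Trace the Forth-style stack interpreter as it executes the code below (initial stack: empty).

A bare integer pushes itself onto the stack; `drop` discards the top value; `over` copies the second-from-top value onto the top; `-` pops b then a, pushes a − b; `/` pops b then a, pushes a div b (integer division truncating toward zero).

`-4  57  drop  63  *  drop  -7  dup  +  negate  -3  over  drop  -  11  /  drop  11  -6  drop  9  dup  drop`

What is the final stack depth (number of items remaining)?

2

-4     : [-4]
57     : [-4, 57]
drop   : [-4]
63     : [-4, 63]
*      : [-252]
drop   : []
-7     : [-7]
dup    : [-7, -7]
+      : [-14]
negate : [14]
-3     : [14, -3]
over   : [14, -3, 14]
drop   : [14, -3]
-      : [17]
11     : [17, 11]
/      : [1]
drop   : []
11     : [11]
-6     : [11, -6]
drop   : [11]
9      : [11, 9]
dup    : [11, 9, 9]
drop   : [11, 9]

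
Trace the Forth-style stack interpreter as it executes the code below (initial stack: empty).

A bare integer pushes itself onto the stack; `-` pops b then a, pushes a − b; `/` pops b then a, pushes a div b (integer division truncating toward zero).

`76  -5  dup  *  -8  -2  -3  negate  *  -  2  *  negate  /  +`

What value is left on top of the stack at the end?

82

76     → 76
-5     → 76 -5
dup    → 76 -5 -5
*      → 76 25
-8     → 76 25 -8
-2     → 76 25 -8 -2
-3     → 76 25 -8 -2 -3
negate → 76 25 -8 -2 3
*      → 76 25 -8 -6
-      → 76 25 -2
2      → 76 25 -2 2
*      → 76 25 -4
negate → 76 25 4
/      → 76 6
+      → 82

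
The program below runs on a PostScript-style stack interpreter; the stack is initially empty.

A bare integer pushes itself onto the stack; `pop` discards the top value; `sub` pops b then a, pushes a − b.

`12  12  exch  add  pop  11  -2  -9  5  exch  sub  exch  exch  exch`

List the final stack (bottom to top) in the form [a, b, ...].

[11, 14, -2]

12   : 12
12   : 12 12
exch : 12 12
add  : 24
pop  : (empty)
11   : 11
-2   : 11 -2
-9   : 11 -2 -9
5    : 11 -2 -9 5
exch : 11 -2 5 -9
sub  : 11 -2 14
exch : 11 14 -2
exch : 11 -2 14
exch : 11 14 -2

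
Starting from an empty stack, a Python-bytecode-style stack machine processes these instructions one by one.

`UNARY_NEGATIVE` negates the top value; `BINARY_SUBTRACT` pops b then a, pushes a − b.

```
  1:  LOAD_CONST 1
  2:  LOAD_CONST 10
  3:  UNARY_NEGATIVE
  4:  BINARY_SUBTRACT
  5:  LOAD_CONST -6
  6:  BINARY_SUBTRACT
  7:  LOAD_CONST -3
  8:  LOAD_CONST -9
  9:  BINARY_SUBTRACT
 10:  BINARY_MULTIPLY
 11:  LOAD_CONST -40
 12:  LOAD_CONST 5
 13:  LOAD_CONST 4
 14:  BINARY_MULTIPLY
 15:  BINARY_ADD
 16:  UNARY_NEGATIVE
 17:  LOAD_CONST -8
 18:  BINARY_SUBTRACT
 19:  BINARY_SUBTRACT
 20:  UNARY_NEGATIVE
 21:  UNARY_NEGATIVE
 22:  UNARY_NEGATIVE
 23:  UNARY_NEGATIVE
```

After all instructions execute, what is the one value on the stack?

74

LOAD_CONST 1    : [1]
LOAD_CONST 10   : [1, 10]
UNARY_NEGATIVE  : [1, -10]
BINARY_SUBTRACT : [11]
LOAD_CONST -6   : [11, -6]
BINARY_SUBTRACT : [17]
LOAD_CONST -3   : [17, -3]
LOAD_CONST -9   : [17, -3, -9]
BINARY_SUBTRACT : [17, 6]
BINARY_MULTIPLY : [102]
LOAD_CONST -40  : [102, -40]
LOAD_CONST 5    : [102, -40, 5]
LOAD_CONST 4    : [102, -40, 5, 4]
BINARY_MULTIPLY : [102, -40, 20]
BINARY_ADD      : [102, -20]
UNARY_NEGATIVE  : [102, 20]
LOAD_CONST -8   : [102, 20, -8]
BINARY_SUBTRACT : [102, 28]
BINARY_SUBTRACT : [74]
UNARY_NEGATIVE  : [-74]
UNARY_NEGATIVE  : [74]
UNARY_NEGATIVE  : [-74]
UNARY_NEGATIVE  : [74]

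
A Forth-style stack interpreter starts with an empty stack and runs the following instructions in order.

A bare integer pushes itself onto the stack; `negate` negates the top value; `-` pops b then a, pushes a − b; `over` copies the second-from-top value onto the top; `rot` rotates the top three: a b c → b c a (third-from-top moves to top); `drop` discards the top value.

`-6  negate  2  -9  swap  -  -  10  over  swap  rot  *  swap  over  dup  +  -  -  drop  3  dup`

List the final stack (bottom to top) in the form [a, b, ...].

[3, 3]

-6     : [-6]
negate : [6]
2      : [6, 2]
-9     : [6, 2, -9]
swap   : [6, -9, 2]
-      : [6, -11]
-      : [17]
10     : [17, 10]
over   : [17, 10, 17]
swap   : [17, 17, 10]
rot    : [17, 10, 17]
*      : [17, 170]
swap   : [170, 17]
over   : [170, 17, 170]
dup    : [170, 17, 170, 170]
+      : [170, 17, 340]
-      : [170, -323]
-      : [493]
drop   : []
3      : [3]
dup    : [3, 3]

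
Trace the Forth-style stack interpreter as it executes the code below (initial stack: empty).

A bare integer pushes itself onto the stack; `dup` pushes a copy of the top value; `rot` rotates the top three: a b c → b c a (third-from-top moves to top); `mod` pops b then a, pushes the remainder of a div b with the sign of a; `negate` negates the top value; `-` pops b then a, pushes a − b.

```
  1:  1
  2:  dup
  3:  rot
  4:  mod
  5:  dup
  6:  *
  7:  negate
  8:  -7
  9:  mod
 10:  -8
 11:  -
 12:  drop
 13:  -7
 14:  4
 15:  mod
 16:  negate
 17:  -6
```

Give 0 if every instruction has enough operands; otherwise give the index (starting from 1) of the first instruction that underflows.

1   : 1
dup : 1 1
rot  — needs 3 operands, stack has 2 → underflow

3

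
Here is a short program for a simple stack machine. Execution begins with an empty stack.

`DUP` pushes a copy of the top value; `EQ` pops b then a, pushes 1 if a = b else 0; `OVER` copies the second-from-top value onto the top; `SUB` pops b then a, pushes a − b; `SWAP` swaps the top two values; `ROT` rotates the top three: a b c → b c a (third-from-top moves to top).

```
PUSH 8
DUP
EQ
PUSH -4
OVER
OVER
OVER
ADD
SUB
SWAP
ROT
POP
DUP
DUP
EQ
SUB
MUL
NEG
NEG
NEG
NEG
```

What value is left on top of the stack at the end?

PUSH 8  → [8]
DUP     → [8, 8]
EQ      → [1]
PUSH -4 → [1, -4]
OVER    → [1, -4, 1]
OVER    → [1, -4, 1, -4]
OVER    → [1, -4, 1, -4, 1]
ADD     → [1, -4, 1, -3]
SUB     → [1, -4, 4]
SWAP    → [1, 4, -4]
ROT     → [4, -4, 1]
POP     → [4, -4]
DUP     → [4, -4, -4]
DUP     → [4, -4, -4, -4]
EQ      → [4, -4, 1]
SUB     → [4, -5]
MUL     → [-20]
NEG     → [20]
NEG     → [-20]
NEG     → [20]
NEG     → [-20]

-20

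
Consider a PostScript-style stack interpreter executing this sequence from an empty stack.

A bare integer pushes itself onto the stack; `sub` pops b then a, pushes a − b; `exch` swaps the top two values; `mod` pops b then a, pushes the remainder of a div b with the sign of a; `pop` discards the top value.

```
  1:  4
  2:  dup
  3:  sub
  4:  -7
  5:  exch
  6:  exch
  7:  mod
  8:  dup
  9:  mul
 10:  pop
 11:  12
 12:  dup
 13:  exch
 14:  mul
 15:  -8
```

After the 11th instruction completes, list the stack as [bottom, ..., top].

[12]

4    -> 4
dup  -> 4 4
sub  -> 0
-7   -> 0 -7
exch -> -7 0
exch -> 0 -7
mod  -> 0
dup  -> 0 0
mul  -> 0
pop  -> (empty)
12   -> 12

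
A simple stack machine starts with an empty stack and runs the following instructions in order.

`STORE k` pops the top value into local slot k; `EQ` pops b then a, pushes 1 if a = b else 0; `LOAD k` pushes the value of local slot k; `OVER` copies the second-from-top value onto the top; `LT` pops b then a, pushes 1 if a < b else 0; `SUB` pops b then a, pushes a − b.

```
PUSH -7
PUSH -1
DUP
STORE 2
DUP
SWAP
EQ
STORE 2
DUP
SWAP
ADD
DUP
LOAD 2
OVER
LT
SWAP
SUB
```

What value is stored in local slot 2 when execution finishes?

PUSH -7 → [-7]
PUSH -1 → [-7, -1]
DUP     → [-7, -1, -1]
STORE 2 → [-7, -1]
DUP     → [-7, -1, -1]
SWAP    → [-7, -1, -1]
EQ      → [-7, 1]
STORE 2 → [-7]
DUP     → [-7, -7]
SWAP    → [-7, -7]
ADD     → [-14]
DUP     → [-14, -14]
LOAD 2  → [-14, -14, 1]
OVER    → [-14, -14, 1, -14]
LT      → [-14, -14, 0]
SWAP    → [-14, 0, -14]
SUB     → [-14, 14]

1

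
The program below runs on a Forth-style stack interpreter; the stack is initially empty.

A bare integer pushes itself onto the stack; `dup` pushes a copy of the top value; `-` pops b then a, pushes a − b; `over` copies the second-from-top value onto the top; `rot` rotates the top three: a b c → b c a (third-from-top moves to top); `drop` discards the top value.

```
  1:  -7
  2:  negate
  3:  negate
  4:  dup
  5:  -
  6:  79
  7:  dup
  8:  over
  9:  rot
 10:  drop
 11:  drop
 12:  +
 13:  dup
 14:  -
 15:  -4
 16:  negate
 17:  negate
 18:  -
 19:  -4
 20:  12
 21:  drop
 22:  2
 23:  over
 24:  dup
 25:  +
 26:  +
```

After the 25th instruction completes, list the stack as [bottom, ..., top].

[4, -4, 2, -8]

-7     -> [-7]
negate -> [7]
negate -> [-7]
dup    -> [-7, -7]
-      -> [0]
79     -> [0, 79]
dup    -> [0, 79, 79]
over   -> [0, 79, 79, 79]
rot    -> [0, 79, 79, 79]
drop   -> [0, 79, 79]
drop   -> [0, 79]
+      -> [79]
dup    -> [79, 79]
-      -> [0]
-4     -> [0, -4]
negate -> [0, 4]
negate -> [0, -4]
-      -> [4]
-4     -> [4, -4]
12     -> [4, -4, 12]
drop   -> [4, -4]
2      -> [4, -4, 2]
over   -> [4, -4, 2, -4]
dup    -> [4, -4, 2, -4, -4]
+      -> [4, -4, 2, -8]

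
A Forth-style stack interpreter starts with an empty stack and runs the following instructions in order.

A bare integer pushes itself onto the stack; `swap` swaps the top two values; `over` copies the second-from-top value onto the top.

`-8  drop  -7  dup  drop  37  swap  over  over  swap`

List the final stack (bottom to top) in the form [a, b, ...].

-8   -> -8
drop -> (empty)
-7   -> -7
dup  -> -7 -7
drop -> -7
37   -> -7 37
swap -> 37 -7
over -> 37 -7 37
over -> 37 -7 37 -7
swap -> 37 -7 -7 37

[37, -7, -7, 37]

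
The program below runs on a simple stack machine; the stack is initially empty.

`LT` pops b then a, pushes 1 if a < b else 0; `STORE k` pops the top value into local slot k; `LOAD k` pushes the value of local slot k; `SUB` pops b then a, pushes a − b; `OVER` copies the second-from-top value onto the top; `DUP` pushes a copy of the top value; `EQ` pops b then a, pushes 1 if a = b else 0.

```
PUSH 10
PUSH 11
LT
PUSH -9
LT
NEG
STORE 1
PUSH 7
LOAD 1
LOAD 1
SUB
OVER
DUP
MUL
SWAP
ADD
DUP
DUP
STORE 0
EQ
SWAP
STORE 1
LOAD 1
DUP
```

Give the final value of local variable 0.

49

PUSH 10 : 10
PUSH 11 : 10 11
LT      : 1
PUSH -9 : 1 -9
LT      : 0
NEG     : 0
STORE 1 : (empty)
PUSH 7  : 7
LOAD 1  : 7 0
LOAD 1  : 7 0 0
SUB     : 7 0
OVER    : 7 0 7
DUP     : 7 0 7 7
MUL     : 7 0 49
SWAP    : 7 49 0
ADD     : 7 49
DUP     : 7 49 49
DUP     : 7 49 49 49
STORE 0 : 7 49 49
EQ      : 7 1
SWAP    : 1 7
STORE 1 : 1
LOAD 1  : 1 7
DUP     : 1 7 7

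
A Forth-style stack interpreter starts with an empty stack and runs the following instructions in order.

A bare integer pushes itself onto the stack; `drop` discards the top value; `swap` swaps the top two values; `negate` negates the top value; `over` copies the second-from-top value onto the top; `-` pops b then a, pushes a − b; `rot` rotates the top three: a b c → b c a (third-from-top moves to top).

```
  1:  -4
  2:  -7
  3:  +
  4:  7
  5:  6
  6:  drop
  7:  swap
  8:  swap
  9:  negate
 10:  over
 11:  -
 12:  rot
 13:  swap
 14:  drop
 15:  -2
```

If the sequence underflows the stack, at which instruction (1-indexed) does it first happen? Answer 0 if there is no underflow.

12

-4     → [-4]
-7     → [-4, -7]
+      → [-11]
7      → [-11, 7]
6      → [-11, 7, 6]
drop   → [-11, 7]
swap   → [7, -11]
swap   → [-11, 7]
negate → [-11, -7]
over   → [-11, -7, -11]
-      → [-11, 4]
rot  — needs 3 operands, stack has 2 → underflow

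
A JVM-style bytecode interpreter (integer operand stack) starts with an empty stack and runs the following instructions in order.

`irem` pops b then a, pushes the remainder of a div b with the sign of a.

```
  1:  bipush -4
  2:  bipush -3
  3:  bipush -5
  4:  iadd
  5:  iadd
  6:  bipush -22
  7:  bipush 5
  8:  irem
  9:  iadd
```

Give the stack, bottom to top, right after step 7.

[-12, -22, 5]

bipush -4  : [-4]
bipush -3  : [-4, -3]
bipush -5  : [-4, -3, -5]
iadd       : [-4, -8]
iadd       : [-12]
bipush -22 : [-12, -22]
bipush 5   : [-12, -22, 5]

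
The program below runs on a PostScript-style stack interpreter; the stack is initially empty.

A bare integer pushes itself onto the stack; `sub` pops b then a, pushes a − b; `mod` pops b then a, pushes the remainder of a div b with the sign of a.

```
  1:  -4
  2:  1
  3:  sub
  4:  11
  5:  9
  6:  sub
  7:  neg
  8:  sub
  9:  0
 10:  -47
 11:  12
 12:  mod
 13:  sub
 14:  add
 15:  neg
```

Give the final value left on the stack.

-4  : -4
1   : -4 1
sub : -5
11  : -5 11
9   : -5 11 9
sub : -5 2
neg : -5 -2
sub : -3
0   : -3 0
-47 : -3 0 -47
12  : -3 0 -47 12
mod : -3 0 -11
sub : -3 11
add : 8
neg : -8

-8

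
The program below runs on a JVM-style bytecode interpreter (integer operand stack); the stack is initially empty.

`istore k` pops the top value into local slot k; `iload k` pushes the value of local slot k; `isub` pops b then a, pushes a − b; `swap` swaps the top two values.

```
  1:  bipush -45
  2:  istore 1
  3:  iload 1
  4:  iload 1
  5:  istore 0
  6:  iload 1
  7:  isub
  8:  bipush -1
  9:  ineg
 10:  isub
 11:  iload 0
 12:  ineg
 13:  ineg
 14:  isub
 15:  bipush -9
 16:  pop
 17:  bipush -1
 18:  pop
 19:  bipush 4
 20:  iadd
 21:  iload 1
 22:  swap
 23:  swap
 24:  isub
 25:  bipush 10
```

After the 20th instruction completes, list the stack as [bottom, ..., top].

bipush -45  [-45]
istore 1    []
iload 1     [-45]
iload 1     [-45, -45]
istore 0    [-45]
iload 1     [-45, -45]
isub        [0]
bipush -1   [0, -1]
ineg        [0, 1]
isub        [-1]
iload 0     [-1, -45]
ineg        [-1, 45]
ineg        [-1, -45]
isub        [44]
bipush -9   [44, -9]
pop         [44]
bipush -1   [44, -1]
pop         [44]
bipush 4    [44, 4]
iadd        [48]

[48]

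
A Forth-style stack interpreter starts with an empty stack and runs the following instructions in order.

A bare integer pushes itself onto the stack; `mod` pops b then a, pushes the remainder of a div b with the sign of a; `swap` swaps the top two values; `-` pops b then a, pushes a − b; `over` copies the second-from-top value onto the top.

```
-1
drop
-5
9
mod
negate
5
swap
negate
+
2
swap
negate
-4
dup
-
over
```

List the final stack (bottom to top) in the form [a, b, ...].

-1     : -1
drop   : (empty)
-5     : -5
9      : -5 9
mod    : -5
negate : 5
5      : 5 5
swap   : 5 5
negate : 5 -5
+      : 0
2      : 0 2
swap   : 2 0
negate : 2 0
-4     : 2 0 -4
dup    : 2 0 -4 -4
-      : 2 0 0
over   : 2 0 0 0

[2, 0, 0, 0]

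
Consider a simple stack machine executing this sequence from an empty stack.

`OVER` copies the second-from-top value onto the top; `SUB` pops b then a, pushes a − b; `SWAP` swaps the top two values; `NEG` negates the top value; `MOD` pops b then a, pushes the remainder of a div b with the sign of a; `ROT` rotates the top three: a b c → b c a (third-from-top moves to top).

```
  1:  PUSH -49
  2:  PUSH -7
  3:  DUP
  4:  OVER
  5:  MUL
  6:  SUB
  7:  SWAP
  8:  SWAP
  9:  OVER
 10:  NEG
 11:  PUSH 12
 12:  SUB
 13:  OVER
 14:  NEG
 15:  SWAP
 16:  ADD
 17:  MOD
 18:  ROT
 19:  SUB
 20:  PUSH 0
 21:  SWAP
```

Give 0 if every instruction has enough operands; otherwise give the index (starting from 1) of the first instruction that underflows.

PUSH -49 : [-49]
PUSH -7  : [-49, -7]
DUP      : [-49, -7, -7]
OVER     : [-49, -7, -7, -7]
MUL      : [-49, -7, 49]
SUB      : [-49, -56]
SWAP     : [-56, -49]
SWAP     : [-49, -56]
OVER     : [-49, -56, -49]
NEG      : [-49, -56, 49]
PUSH 12  : [-49, -56, 49, 12]
SUB      : [-49, -56, 37]
OVER     : [-49, -56, 37, -56]
NEG      : [-49, -56, 37, 56]
SWAP     : [-49, -56, 56, 37]
ADD      : [-49, -56, 93]
MOD      : [-49, -56]
ROT  — needs 3 operands, stack has 2 → underflow

18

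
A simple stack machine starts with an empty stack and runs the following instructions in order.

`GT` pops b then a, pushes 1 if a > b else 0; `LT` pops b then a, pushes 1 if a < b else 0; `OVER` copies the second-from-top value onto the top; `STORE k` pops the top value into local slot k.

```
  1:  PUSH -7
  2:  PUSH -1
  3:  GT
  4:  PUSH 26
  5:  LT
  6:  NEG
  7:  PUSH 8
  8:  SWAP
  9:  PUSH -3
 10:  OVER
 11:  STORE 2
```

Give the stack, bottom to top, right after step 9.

[8, -1, -3]

PUSH -7 : -7
PUSH -1 : -7 -1
GT      : 0
PUSH 26 : 0 26
LT      : 1
NEG     : -1
PUSH 8  : -1 8
SWAP    : 8 -1
PUSH -3 : 8 -1 -3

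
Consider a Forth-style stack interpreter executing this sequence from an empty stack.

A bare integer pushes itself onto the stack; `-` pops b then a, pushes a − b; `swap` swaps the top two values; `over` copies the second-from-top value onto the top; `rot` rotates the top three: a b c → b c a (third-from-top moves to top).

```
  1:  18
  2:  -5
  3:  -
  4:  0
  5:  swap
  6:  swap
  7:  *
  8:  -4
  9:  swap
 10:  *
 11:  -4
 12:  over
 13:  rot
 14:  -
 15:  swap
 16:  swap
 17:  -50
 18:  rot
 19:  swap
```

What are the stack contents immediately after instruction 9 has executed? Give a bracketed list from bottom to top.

18    [18]
-5    [18, -5]
-     [23]
0     [23, 0]
swap  [0, 23]
swap  [23, 0]
*     [0]
-4    [0, -4]
swap  [-4, 0]

[-4, 0]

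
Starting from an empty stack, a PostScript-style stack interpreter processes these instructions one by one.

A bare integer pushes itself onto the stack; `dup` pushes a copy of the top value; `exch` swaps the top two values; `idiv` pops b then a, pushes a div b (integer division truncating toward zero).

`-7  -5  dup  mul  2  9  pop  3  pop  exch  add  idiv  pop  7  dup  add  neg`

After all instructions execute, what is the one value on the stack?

-7   -> -7
-5   -> -7 -5
dup  -> -7 -5 -5
mul  -> -7 25
2    -> -7 25 2
9    -> -7 25 2 9
pop  -> -7 25 2
3    -> -7 25 2 3
pop  -> -7 25 2
exch -> -7 2 25
add  -> -7 27
idiv -> 0
pop  -> (empty)
7    -> 7
dup  -> 7 7
add  -> 14
neg  -> -14

-14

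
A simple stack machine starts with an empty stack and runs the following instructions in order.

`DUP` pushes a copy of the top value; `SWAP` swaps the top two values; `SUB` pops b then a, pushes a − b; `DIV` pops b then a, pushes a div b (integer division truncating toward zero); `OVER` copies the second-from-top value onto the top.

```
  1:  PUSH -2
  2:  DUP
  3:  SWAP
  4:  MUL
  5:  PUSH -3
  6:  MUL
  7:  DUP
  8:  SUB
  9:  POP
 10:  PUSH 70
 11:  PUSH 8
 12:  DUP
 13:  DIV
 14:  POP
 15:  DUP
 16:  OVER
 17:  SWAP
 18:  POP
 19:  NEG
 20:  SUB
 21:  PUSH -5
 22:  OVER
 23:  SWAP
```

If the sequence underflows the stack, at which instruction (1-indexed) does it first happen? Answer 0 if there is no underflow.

0

PUSH -2 -> -2
DUP     -> -2 -2
SWAP    -> -2 -2
MUL     -> 4
PUSH -3 -> 4 -3
MUL     -> -12
DUP     -> -12 -12
SUB     -> 0
POP     -> (empty)
PUSH 70 -> 70
PUSH 8  -> 70 8
DUP     -> 70 8 8
DIV     -> 70 1
POP     -> 70
DUP     -> 70 70
OVER    -> 70 70 70
SWAP    -> 70 70 70
POP     -> 70 70
NEG     -> 70 -70
SUB     -> 140
PUSH -5 -> 140 -5
OVER    -> 140 -5 140
SWAP    -> 140 140 -5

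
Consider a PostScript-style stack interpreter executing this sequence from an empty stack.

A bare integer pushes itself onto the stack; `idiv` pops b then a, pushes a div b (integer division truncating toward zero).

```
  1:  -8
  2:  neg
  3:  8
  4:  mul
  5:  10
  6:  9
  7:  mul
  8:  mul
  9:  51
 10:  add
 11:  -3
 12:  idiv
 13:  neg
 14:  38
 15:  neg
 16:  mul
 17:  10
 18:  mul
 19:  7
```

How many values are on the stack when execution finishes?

2

-8   → -8
neg  → 8
8    → 8 8
mul  → 64
10   → 64 10
9    → 64 10 9
mul  → 64 90
mul  → 5760
51   → 5760 51
add  → 5811
-3   → 5811 -3
idiv → -1937
neg  → 1937
38   → 1937 38
neg  → 1937 -38
mul  → -73606
10   → -73606 10
mul  → -736060
7    → -736060 7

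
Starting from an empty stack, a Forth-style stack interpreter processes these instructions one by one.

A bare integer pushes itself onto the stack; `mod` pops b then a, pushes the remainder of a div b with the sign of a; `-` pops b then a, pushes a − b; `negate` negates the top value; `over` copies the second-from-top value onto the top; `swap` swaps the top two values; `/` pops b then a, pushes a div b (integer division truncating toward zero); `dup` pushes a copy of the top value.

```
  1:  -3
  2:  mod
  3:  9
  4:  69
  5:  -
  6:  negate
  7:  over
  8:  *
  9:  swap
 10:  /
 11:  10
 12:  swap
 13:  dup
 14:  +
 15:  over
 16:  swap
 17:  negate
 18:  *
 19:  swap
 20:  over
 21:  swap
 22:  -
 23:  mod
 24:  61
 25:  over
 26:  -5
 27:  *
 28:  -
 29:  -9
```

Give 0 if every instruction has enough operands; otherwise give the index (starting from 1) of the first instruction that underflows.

2

-3 → [-3]
mod  — needs 2 operands, stack has 1 → underflow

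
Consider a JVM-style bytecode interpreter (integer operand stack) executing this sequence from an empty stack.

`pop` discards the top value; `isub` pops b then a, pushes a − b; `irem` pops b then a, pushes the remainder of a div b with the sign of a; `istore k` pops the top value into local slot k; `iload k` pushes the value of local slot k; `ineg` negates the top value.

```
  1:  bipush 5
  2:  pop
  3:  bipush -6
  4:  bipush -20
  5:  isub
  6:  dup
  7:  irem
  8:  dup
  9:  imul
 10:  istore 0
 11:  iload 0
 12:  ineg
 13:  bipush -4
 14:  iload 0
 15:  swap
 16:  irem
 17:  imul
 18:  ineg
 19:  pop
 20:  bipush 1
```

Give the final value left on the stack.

1

bipush 5   -> 5
pop        -> (empty)
bipush -6  -> -6
bipush -20 -> -6 -20
isub       -> 14
dup        -> 14 14
irem       -> 0
dup        -> 0 0
imul       -> 0
istore 0   -> (empty)
iload 0    -> 0
ineg       -> 0
bipush -4  -> 0 -4
iload 0    -> 0 -4 0
swap       -> 0 0 -4
irem       -> 0 0
imul       -> 0
ineg       -> 0
pop        -> (empty)
bipush 1   -> 1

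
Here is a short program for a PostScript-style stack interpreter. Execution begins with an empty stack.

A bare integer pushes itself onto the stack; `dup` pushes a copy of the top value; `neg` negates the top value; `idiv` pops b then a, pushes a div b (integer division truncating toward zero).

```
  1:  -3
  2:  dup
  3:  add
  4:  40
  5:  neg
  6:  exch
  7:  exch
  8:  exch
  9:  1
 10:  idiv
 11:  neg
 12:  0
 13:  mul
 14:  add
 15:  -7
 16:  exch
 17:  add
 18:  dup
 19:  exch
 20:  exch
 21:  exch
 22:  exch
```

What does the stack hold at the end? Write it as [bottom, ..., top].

[-47, -47]

-3   → [-3]
dup  → [-3, -3]
add  → [-6]
40   → [-6, 40]
neg  → [-6, -40]
exch → [-40, -6]
exch → [-6, -40]
exch → [-40, -6]
1    → [-40, -6, 1]
idiv → [-40, -6]
neg  → [-40, 6]
0    → [-40, 6, 0]
mul  → [-40, 0]
add  → [-40]
-7   → [-40, -7]
exch → [-7, -40]
add  → [-47]
dup  → [-47, -47]
exch → [-47, -47]
exch → [-47, -47]
exch → [-47, -47]
exch → [-47, -47]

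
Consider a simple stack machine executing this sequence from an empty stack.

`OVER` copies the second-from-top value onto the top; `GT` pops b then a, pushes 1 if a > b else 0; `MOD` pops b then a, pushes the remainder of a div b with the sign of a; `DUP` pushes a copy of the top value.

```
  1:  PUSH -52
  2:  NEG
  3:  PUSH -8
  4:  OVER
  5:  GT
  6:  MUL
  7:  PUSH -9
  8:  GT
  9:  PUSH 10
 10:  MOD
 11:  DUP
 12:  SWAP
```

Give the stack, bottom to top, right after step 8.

[1]

PUSH -52  [-52]
NEG       [52]
PUSH -8   [52, -8]
OVER      [52, -8, 52]
GT        [52, 0]
MUL       [0]
PUSH -9   [0, -9]
GT        [1]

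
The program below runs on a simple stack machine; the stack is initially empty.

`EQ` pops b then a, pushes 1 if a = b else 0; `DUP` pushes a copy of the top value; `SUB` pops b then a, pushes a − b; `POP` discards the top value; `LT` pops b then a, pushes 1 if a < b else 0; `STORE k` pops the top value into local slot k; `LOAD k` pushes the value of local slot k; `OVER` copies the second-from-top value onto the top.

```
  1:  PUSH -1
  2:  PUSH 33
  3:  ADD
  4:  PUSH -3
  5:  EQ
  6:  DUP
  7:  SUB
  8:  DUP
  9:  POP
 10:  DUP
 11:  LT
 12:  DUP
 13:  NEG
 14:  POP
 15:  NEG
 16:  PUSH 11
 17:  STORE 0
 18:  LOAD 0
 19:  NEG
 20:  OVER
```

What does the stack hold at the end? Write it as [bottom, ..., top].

PUSH -1 → [-1]
PUSH 33 → [-1, 33]
ADD     → [32]
PUSH -3 → [32, -3]
EQ      → [0]
DUP     → [0, 0]
SUB     → [0]
DUP     → [0, 0]
POP     → [0]
DUP     → [0, 0]
LT      → [0]
DUP     → [0, 0]
NEG     → [0, 0]
POP     → [0]
NEG     → [0]
PUSH 11 → [0, 11]
STORE 0 → [0]
LOAD 0  → [0, 11]
NEG     → [0, -11]
OVER    → [0, -11, 0]

[0, -11, 0]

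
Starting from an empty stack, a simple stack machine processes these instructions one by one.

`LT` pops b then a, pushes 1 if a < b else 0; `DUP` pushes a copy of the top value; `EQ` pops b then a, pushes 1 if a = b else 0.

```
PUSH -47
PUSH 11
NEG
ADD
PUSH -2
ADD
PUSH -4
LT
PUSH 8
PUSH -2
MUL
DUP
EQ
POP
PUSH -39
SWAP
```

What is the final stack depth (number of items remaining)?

PUSH -47 -> -47
PUSH 11  -> -47 11
NEG      -> -47 -11
ADD      -> -58
PUSH -2  -> -58 -2
ADD      -> -60
PUSH -4  -> -60 -4
LT       -> 1
PUSH 8   -> 1 8
PUSH -2  -> 1 8 -2
MUL      -> 1 -16
DUP      -> 1 -16 -16
EQ       -> 1 1
POP      -> 1
PUSH -39 -> 1 -39
SWAP     -> -39 1

2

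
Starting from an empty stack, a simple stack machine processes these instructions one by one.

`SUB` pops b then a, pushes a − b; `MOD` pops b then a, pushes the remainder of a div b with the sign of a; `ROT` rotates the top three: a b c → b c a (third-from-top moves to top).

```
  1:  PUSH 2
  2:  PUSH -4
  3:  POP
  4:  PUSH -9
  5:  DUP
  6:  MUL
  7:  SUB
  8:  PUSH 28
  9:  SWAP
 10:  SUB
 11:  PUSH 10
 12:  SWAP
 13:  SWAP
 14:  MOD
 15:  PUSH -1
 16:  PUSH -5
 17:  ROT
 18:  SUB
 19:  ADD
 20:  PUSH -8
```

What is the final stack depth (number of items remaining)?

PUSH 2  → 2
PUSH -4 → 2 -4
POP     → 2
PUSH -9 → 2 -9
DUP     → 2 -9 -9
MUL     → 2 81
SUB     → -79
PUSH 28 → -79 28
SWAP    → 28 -79
SUB     → 107
PUSH 10 → 107 10
SWAP    → 10 107
SWAP    → 107 10
MOD     → 7
PUSH -1 → 7 -1
PUSH -5 → 7 -1 -5
ROT     → -1 -5 7
SUB     → -1 -12
ADD     → -13
PUSH -8 → -13 -8

2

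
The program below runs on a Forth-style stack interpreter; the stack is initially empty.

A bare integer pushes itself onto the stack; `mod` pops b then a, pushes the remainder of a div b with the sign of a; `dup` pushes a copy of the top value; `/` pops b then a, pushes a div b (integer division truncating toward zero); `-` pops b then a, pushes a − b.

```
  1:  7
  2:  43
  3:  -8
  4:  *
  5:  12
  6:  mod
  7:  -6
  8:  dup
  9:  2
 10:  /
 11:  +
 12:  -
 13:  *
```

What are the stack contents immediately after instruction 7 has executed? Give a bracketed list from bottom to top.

7   -> [7]
43  -> [7, 43]
-8  -> [7, 43, -8]
*   -> [7, -344]
12  -> [7, -344, 12]
mod -> [7, -8]
-6  -> [7, -8, -6]

[7, -8, -6]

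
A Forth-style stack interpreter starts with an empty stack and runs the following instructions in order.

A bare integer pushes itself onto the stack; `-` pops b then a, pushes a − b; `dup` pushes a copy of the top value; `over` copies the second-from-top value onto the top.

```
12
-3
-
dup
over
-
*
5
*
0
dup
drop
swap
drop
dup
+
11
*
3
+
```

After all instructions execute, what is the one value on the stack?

3

12   -> 12
-3   -> 12 -3
-    -> 15
dup  -> 15 15
over -> 15 15 15
-    -> 15 0
*    -> 0
5    -> 0 5
*    -> 0
0    -> 0 0
dup  -> 0 0 0
drop -> 0 0
swap -> 0 0
drop -> 0
dup  -> 0 0
+    -> 0
11   -> 0 11
*    -> 0
3    -> 0 3
+    -> 3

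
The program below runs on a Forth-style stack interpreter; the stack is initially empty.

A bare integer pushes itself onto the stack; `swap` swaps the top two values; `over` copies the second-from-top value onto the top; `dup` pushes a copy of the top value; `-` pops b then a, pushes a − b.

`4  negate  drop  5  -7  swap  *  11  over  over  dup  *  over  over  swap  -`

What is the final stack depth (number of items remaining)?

5

4      -> [4]
negate -> [-4]
drop   -> []
5      -> [5]
-7     -> [5, -7]
swap   -> [-7, 5]
*      -> [-35]
11     -> [-35, 11]
over   -> [-35, 11, -35]
over   -> [-35, 11, -35, 11]
dup    -> [-35, 11, -35, 11, 11]
*      -> [-35, 11, -35, 121]
over   -> [-35, 11, -35, 121, -35]
over   -> [-35, 11, -35, 121, -35, 121]
swap   -> [-35, 11, -35, 121, 121, -35]
-      -> [-35, 11, -35, 121, 156]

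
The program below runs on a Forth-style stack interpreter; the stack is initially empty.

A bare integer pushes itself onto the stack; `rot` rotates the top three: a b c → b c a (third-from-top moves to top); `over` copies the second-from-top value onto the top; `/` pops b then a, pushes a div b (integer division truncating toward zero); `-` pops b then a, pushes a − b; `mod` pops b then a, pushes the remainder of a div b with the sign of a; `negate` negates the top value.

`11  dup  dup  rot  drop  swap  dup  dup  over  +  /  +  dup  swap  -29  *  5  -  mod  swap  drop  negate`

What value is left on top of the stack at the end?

11     -> 11
dup    -> 11 11
dup    -> 11 11 11
rot    -> 11 11 11
drop   -> 11 11
swap   -> 11 11
dup    -> 11 11 11
dup    -> 11 11 11 11
over   -> 11 11 11 11 11
+      -> 11 11 11 22
/      -> 11 11 0
+      -> 11 11
dup    -> 11 11 11
swap   -> 11 11 11
-29    -> 11 11 11 -29
*      -> 11 11 -319
5      -> 11 11 -319 5
-      -> 11 11 -324
mod    -> 11 11
swap   -> 11 11
drop   -> 11
negate -> -11

-11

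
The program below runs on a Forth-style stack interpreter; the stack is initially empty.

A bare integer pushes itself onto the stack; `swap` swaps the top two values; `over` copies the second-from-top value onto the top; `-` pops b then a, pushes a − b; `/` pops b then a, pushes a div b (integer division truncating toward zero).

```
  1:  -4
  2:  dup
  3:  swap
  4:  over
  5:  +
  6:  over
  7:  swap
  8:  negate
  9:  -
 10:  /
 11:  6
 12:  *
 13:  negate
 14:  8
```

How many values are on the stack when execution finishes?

-4      [-4]
dup     [-4, -4]
swap    [-4, -4]
over    [-4, -4, -4]
+       [-4, -8]
over    [-4, -8, -4]
swap    [-4, -4, -8]
negate  [-4, -4, 8]
-       [-4, -12]
/       [0]
6       [0, 6]
*       [0]
negate  [0]
8       [0, 8]

2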